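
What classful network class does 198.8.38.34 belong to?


First octet: 198
Binary: 11000110
110xxxxx -> Class C (192-223)
Class C, default mask 255.255.255.0 (/24)


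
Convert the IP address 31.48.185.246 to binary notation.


31 = 00011111
48 = 00110000
185 = 10111001
246 = 11110110
Binary: 00011111.00110000.10111001.11110110


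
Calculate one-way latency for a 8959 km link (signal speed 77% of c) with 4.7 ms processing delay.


Speed = 0.77 * 3e5 km/s = 231000 km/s
Propagation delay = 8959 / 231000 = 0.0388 s = 38.7835 ms
Processing delay = 4.7 ms
Total one-way latency = 43.4835 ms


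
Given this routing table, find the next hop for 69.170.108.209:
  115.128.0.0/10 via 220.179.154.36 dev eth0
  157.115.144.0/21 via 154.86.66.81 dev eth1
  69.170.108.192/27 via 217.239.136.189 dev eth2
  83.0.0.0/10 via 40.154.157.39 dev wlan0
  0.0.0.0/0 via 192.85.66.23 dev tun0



Longest prefix match for 69.170.108.209:
  /10 115.128.0.0: no
  /21 157.115.144.0: no
  /27 69.170.108.192: MATCH
  /10 83.0.0.0: no
  /0 0.0.0.0: MATCH
Selected: next-hop 217.239.136.189 via eth2 (matched /27)


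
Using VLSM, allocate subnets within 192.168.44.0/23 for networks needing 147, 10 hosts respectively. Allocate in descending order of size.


147 hosts -> /24 (254 usable): 192.168.44.0/24
10 hosts -> /28 (14 usable): 192.168.45.0/28
Allocation: 192.168.44.0/24 (147 hosts, 254 usable); 192.168.45.0/28 (10 hosts, 14 usable)


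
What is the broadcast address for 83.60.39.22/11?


Network: 83.32.0.0/11
Host bits = 21
Set all host bits to 1:
Broadcast: 83.63.255.255


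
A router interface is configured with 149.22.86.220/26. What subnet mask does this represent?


/26 means 26 network bits, 6 host bits
Binary: 11111111111111111111111111000000
Mask: 255.255.255.192


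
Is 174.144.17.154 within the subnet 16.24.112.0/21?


Subnet network: 16.24.112.0
Test IP AND mask: 174.144.16.0
No, 174.144.17.154 is not in 16.24.112.0/21


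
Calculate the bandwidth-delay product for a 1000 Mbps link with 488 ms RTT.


BDP = bandwidth * RTT
= 1000 Mbps * 488 ms
= 1000 * 1e6 * 488 / 1000 bits
= 488000000 bits
= 61000000 bytes
= 59570.3125 KB
BDP = 488000000 bits (61000000 bytes)


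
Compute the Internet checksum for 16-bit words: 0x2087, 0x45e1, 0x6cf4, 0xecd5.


Sum all words (with carry folding):
+ 0x2087 = 0x2087
+ 0x45e1 = 0x6668
+ 0x6cf4 = 0xd35c
+ 0xecd5 = 0xc032
One's complement: ~0xc032
Checksum = 0x3fcd


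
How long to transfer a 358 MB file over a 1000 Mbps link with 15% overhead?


Effective throughput = 1000 * (1 - 15/100) = 850 Mbps
File size in Mb = 358 * 8 = 2864 Mb
Time = 2864 / 850
Time = 3.3694 seconds


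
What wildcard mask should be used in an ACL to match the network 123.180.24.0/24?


Subnet mask: 255.255.255.0
Wildcard = 255.255.255.255 - subnet mask
255 - 255 = 0
255 - 255 = 0
255 - 255 = 0
255 - 0 = 255
Wildcard: 0.0.0.255


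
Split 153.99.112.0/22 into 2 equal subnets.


New prefix = 22 + 1 = 23
Each subnet has 512 addresses
  153.99.112.0/23
  153.99.114.0/23
Subnets: 153.99.112.0/23, 153.99.114.0/23


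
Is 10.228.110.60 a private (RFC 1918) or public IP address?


RFC 1918 private ranges:
  10.0.0.0/8 (10.0.0.0 - 10.255.255.255)
  172.16.0.0/12 (172.16.0.0 - 172.31.255.255)
  192.168.0.0/16 (192.168.0.0 - 192.168.255.255)
Private (in 10.0.0.0/8)


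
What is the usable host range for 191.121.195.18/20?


Network: 191.121.192.0
Broadcast: 191.121.207.255
First usable = network + 1
Last usable = broadcast - 1
Range: 191.121.192.1 to 191.121.207.254


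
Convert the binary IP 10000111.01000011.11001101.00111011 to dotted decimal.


10000111 = 135
01000011 = 67
11001101 = 205
00111011 = 59
IP: 135.67.205.59


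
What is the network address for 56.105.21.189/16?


IP:   00111000.01101001.00010101.10111101
Mask: 11111111.11111111.00000000.00000000
AND operation:
Net:  00111000.01101001.00000000.00000000
Network: 56.105.0.0/16


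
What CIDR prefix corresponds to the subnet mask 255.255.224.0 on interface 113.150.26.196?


Binary: 11111111.11111111.11100000.00000000
Count leading 1s
Prefix: /19


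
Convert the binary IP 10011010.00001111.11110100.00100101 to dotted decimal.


10011010 = 154
00001111 = 15
11110100 = 244
00100101 = 37
IP: 154.15.244.37


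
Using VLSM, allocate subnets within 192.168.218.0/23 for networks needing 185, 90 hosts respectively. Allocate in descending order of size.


185 hosts -> /24 (254 usable): 192.168.218.0/24
90 hosts -> /25 (126 usable): 192.168.219.0/25
Allocation: 192.168.218.0/24 (185 hosts, 254 usable); 192.168.219.0/25 (90 hosts, 126 usable)


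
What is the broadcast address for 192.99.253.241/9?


Network: 192.0.0.0/9
Host bits = 23
Set all host bits to 1:
Broadcast: 192.127.255.255


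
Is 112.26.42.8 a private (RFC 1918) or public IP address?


RFC 1918 private ranges:
  10.0.0.0/8 (10.0.0.0 - 10.255.255.255)
  172.16.0.0/12 (172.16.0.0 - 172.31.255.255)
  192.168.0.0/16 (192.168.0.0 - 192.168.255.255)
Public (not in any RFC 1918 range)


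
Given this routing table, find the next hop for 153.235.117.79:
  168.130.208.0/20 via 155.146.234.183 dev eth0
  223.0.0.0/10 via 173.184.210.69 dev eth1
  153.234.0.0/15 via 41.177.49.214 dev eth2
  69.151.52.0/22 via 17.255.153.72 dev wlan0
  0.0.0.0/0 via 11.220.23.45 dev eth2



Longest prefix match for 153.235.117.79:
  /20 168.130.208.0: no
  /10 223.0.0.0: no
  /15 153.234.0.0: MATCH
  /22 69.151.52.0: no
  /0 0.0.0.0: MATCH
Selected: next-hop 41.177.49.214 via eth2 (matched /15)


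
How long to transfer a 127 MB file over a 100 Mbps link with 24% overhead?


Effective throughput = 100 * (1 - 24/100) = 76 Mbps
File size in Mb = 127 * 8 = 1016 Mb
Time = 1016 / 76
Time = 13.3684 seconds


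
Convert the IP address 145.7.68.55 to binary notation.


145 = 10010001
7 = 00000111
68 = 01000100
55 = 00110111
Binary: 10010001.00000111.01000100.00110111


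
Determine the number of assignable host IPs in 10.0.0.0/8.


Host bits = 32 - 8 = 24
Total addresses = 2^24 = 16777216
Usable = total - 2 (network and broadcast)
Usable hosts: 16777214


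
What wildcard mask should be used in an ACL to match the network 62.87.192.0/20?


Subnet mask: 255.255.240.0
Wildcard = 255.255.255.255 - subnet mask
255 - 255 = 0
255 - 255 = 0
255 - 240 = 15
255 - 0 = 255
Wildcard: 0.0.15.255


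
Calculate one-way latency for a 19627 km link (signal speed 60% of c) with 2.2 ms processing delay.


Speed = 0.6 * 3e5 km/s = 180000 km/s
Propagation delay = 19627 / 180000 = 0.109 s = 109.0389 ms
Processing delay = 2.2 ms
Total one-way latency = 111.2389 ms


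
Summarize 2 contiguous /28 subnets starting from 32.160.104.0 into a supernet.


Original prefix: /28
Number of subnets: 2 = 2^1
New prefix = 28 - 1 = 27
Supernet: 32.160.104.0/27


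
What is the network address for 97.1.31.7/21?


IP:   01100001.00000001.00011111.00000111
Mask: 11111111.11111111.11111000.00000000
AND operation:
Net:  01100001.00000001.00011000.00000000
Network: 97.1.24.0/21


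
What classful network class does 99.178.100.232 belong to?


First octet: 99
Binary: 01100011
0xxxxxxx -> Class A (1-126)
Class A, default mask 255.0.0.0 (/8)


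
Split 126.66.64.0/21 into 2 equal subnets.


New prefix = 21 + 1 = 22
Each subnet has 1024 addresses
  126.66.64.0/22
  126.66.68.0/22
Subnets: 126.66.64.0/22, 126.66.68.0/22


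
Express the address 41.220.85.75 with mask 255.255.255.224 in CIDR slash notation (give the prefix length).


Binary: 11111111.11111111.11111111.11100000
Count leading 1s
Prefix: /27


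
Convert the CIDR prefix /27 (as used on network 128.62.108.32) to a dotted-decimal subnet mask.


/27 means 27 network bits, 5 host bits
Binary: 11111111111111111111111111100000
Mask: 255.255.255.224


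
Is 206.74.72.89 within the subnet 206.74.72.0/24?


Subnet network: 206.74.72.0
Test IP AND mask: 206.74.72.0
Yes, 206.74.72.89 is in 206.74.72.0/24


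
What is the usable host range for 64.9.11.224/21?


Network: 64.9.8.0
Broadcast: 64.9.15.255
First usable = network + 1
Last usable = broadcast - 1
Range: 64.9.8.1 to 64.9.15.254


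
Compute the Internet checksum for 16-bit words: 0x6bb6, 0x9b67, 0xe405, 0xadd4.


Sum all words (with carry folding):
+ 0x6bb6 = 0x6bb6
+ 0x9b67 = 0x071e
+ 0xe405 = 0xeb23
+ 0xadd4 = 0x98f8
One's complement: ~0x98f8
Checksum = 0x6707


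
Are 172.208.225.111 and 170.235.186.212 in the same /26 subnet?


Mask: 255.255.255.192
172.208.225.111 AND mask = 172.208.225.64
170.235.186.212 AND mask = 170.235.186.192
No, different subnets (172.208.225.64 vs 170.235.186.192)


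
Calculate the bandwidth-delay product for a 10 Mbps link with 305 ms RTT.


BDP = bandwidth * RTT
= 10 Mbps * 305 ms
= 10 * 1e6 * 305 / 1000 bits
= 3050000 bits
= 381250 bytes
= 372.3145 KB
BDP = 3050000 bits (381250 bytes)


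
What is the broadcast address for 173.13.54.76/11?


Network: 173.0.0.0/11
Host bits = 21
Set all host bits to 1:
Broadcast: 173.31.255.255


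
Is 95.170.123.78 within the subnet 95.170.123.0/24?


Subnet network: 95.170.123.0
Test IP AND mask: 95.170.123.0
Yes, 95.170.123.78 is in 95.170.123.0/24


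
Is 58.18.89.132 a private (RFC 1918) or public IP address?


RFC 1918 private ranges:
  10.0.0.0/8 (10.0.0.0 - 10.255.255.255)
  172.16.0.0/12 (172.16.0.0 - 172.31.255.255)
  192.168.0.0/16 (192.168.0.0 - 192.168.255.255)
Public (not in any RFC 1918 range)


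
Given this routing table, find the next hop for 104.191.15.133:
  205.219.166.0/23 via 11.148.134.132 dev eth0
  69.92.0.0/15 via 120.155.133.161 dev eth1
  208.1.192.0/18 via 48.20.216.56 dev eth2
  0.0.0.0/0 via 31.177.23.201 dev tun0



Longest prefix match for 104.191.15.133:
  /23 205.219.166.0: no
  /15 69.92.0.0: no
  /18 208.1.192.0: no
  /0 0.0.0.0: MATCH
Selected: next-hop 31.177.23.201 via tun0 (matched /0)


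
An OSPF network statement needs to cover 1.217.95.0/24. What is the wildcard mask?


Subnet mask: 255.255.255.0
Wildcard = 255.255.255.255 - subnet mask
255 - 255 = 0
255 - 255 = 0
255 - 255 = 0
255 - 0 = 255
Wildcard: 0.0.0.255


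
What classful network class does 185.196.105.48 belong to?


First octet: 185
Binary: 10111001
10xxxxxx -> Class B (128-191)
Class B, default mask 255.255.0.0 (/16)


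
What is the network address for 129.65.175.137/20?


IP:   10000001.01000001.10101111.10001001
Mask: 11111111.11111111.11110000.00000000
AND operation:
Net:  10000001.01000001.10100000.00000000
Network: 129.65.160.0/20


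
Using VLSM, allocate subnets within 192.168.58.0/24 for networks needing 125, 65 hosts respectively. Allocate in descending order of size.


125 hosts -> /25 (126 usable): 192.168.58.0/25
65 hosts -> /25 (126 usable): 192.168.58.128/25
Allocation: 192.168.58.0/25 (125 hosts, 126 usable); 192.168.58.128/25 (65 hosts, 126 usable)


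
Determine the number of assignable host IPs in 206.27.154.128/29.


Host bits = 32 - 29 = 3
Total addresses = 2^3 = 8
Usable = total - 2 (network and broadcast)
Usable hosts: 6


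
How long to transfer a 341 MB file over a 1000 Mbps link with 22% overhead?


Effective throughput = 1000 * (1 - 22/100) = 780 Mbps
File size in Mb = 341 * 8 = 2728 Mb
Time = 2728 / 780
Time = 3.4974 seconds


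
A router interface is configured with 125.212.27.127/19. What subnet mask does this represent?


/19 means 19 network bits, 13 host bits
Binary: 11111111111111111110000000000000
Mask: 255.255.224.0


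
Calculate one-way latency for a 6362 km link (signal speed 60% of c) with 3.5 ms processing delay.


Speed = 0.6 * 3e5 km/s = 180000 km/s
Propagation delay = 6362 / 180000 = 0.0353 s = 35.3444 ms
Processing delay = 3.5 ms
Total one-way latency = 38.8444 ms


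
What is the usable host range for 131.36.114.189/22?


Network: 131.36.112.0
Broadcast: 131.36.115.255
First usable = network + 1
Last usable = broadcast - 1
Range: 131.36.112.1 to 131.36.115.254


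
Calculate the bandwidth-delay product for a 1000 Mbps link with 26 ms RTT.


BDP = bandwidth * RTT
= 1000 Mbps * 26 ms
= 1000 * 1e6 * 26 / 1000 bits
= 26000000 bits
= 3250000 bytes
= 3173.8281 KB
BDP = 26000000 bits (3250000 bytes)


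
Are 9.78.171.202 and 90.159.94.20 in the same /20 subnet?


Mask: 255.255.240.0
9.78.171.202 AND mask = 9.78.160.0
90.159.94.20 AND mask = 90.159.80.0
No, different subnets (9.78.160.0 vs 90.159.80.0)


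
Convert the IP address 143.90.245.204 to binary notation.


143 = 10001111
90 = 01011010
245 = 11110101
204 = 11001100
Binary: 10001111.01011010.11110101.11001100


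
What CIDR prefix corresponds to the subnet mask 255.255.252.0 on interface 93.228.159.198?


Binary: 11111111.11111111.11111100.00000000
Count leading 1s
Prefix: /22


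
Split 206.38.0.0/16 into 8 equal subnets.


New prefix = 16 + 3 = 19
Each subnet has 8192 addresses
  206.38.0.0/19
  206.38.32.0/19
  206.38.64.0/19
  206.38.96.0/19
  206.38.128.0/19
  206.38.160.0/19
  206.38.192.0/19
  206.38.224.0/19
Subnets: 206.38.0.0/19, 206.38.32.0/19, 206.38.64.0/19, 206.38.96.0/19, 206.38.128.0/19, 206.38.160.0/19, 206.38.192.0/19, 206.38.224.0/19


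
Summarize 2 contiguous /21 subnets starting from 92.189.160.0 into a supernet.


Original prefix: /21
Number of subnets: 2 = 2^1
New prefix = 21 - 1 = 20
Supernet: 92.189.160.0/20


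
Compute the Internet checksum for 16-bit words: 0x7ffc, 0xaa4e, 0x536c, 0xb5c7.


Sum all words (with carry folding):
+ 0x7ffc = 0x7ffc
+ 0xaa4e = 0x2a4b
+ 0x536c = 0x7db7
+ 0xb5c7 = 0x337f
One's complement: ~0x337f
Checksum = 0xcc80


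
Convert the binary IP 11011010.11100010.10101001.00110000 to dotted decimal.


11011010 = 218
11100010 = 226
10101001 = 169
00110000 = 48
IP: 218.226.169.48


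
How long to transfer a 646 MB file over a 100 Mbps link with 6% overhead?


Effective throughput = 100 * (1 - 6/100) = 94 Mbps
File size in Mb = 646 * 8 = 5168 Mb
Time = 5168 / 94
Time = 54.9787 seconds


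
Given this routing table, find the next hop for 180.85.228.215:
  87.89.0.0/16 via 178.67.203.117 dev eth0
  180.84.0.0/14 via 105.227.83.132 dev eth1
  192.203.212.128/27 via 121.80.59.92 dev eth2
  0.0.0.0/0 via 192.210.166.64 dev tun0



Longest prefix match for 180.85.228.215:
  /16 87.89.0.0: no
  /14 180.84.0.0: MATCH
  /27 192.203.212.128: no
  /0 0.0.0.0: MATCH
Selected: next-hop 105.227.83.132 via eth1 (matched /14)


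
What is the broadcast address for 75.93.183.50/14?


Network: 75.92.0.0/14
Host bits = 18
Set all host bits to 1:
Broadcast: 75.95.255.255


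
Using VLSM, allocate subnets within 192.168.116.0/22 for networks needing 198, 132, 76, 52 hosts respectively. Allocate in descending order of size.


198 hosts -> /24 (254 usable): 192.168.116.0/24
132 hosts -> /24 (254 usable): 192.168.117.0/24
76 hosts -> /25 (126 usable): 192.168.118.0/25
52 hosts -> /26 (62 usable): 192.168.118.128/26
Allocation: 192.168.116.0/24 (198 hosts, 254 usable); 192.168.117.0/24 (132 hosts, 254 usable); 192.168.118.0/25 (76 hosts, 126 usable); 192.168.118.128/26 (52 hosts, 62 usable)


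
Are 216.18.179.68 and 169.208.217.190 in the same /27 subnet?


Mask: 255.255.255.224
216.18.179.68 AND mask = 216.18.179.64
169.208.217.190 AND mask = 169.208.217.160
No, different subnets (216.18.179.64 vs 169.208.217.160)


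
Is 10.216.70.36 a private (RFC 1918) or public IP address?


RFC 1918 private ranges:
  10.0.0.0/8 (10.0.0.0 - 10.255.255.255)
  172.16.0.0/12 (172.16.0.0 - 172.31.255.255)
  192.168.0.0/16 (192.168.0.0 - 192.168.255.255)
Private (in 10.0.0.0/8)


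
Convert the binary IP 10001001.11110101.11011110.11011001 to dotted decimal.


10001001 = 137
11110101 = 245
11011110 = 222
11011001 = 217
IP: 137.245.222.217


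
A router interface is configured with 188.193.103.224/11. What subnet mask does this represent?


/11 means 11 network bits, 21 host bits
Binary: 11111111111000000000000000000000
Mask: 255.224.0.0


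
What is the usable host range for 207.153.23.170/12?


Network: 207.144.0.0
Broadcast: 207.159.255.255
First usable = network + 1
Last usable = broadcast - 1
Range: 207.144.0.1 to 207.159.255.254


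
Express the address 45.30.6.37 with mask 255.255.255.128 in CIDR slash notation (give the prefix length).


Binary: 11111111.11111111.11111111.10000000
Count leading 1s
Prefix: /25


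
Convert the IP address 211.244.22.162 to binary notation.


211 = 11010011
244 = 11110100
22 = 00010110
162 = 10100010
Binary: 11010011.11110100.00010110.10100010


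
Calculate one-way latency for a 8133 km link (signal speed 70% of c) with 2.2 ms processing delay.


Speed = 0.7 * 3e5 km/s = 210000 km/s
Propagation delay = 8133 / 210000 = 0.0387 s = 38.7286 ms
Processing delay = 2.2 ms
Total one-way latency = 40.9286 ms


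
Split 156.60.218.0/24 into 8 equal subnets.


New prefix = 24 + 3 = 27
Each subnet has 32 addresses
  156.60.218.0/27
  156.60.218.32/27
  156.60.218.64/27
  156.60.218.96/27
  156.60.218.128/27
  156.60.218.160/27
  156.60.218.192/27
  156.60.218.224/27
Subnets: 156.60.218.0/27, 156.60.218.32/27, 156.60.218.64/27, 156.60.218.96/27, 156.60.218.128/27, 156.60.218.160/27, 156.60.218.192/27, 156.60.218.224/27


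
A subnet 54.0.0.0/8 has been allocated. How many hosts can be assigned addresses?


Host bits = 32 - 8 = 24
Total addresses = 2^24 = 16777216
Usable = total - 2 (network and broadcast)
Usable hosts: 16777214


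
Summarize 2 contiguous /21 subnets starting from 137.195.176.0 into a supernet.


Original prefix: /21
Number of subnets: 2 = 2^1
New prefix = 21 - 1 = 20
Supernet: 137.195.176.0/20


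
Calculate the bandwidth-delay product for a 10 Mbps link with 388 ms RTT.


BDP = bandwidth * RTT
= 10 Mbps * 388 ms
= 10 * 1e6 * 388 / 1000 bits
= 3880000 bits
= 485000 bytes
= 473.6328 KB
BDP = 3880000 bits (485000 bytes)


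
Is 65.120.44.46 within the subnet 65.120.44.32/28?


Subnet network: 65.120.44.32
Test IP AND mask: 65.120.44.32
Yes, 65.120.44.46 is in 65.120.44.32/28


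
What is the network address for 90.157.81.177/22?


IP:   01011010.10011101.01010001.10110001
Mask: 11111111.11111111.11111100.00000000
AND operation:
Net:  01011010.10011101.01010000.00000000
Network: 90.157.80.0/22


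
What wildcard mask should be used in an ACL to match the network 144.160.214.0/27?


Subnet mask: 255.255.255.224
Wildcard = 255.255.255.255 - subnet mask
255 - 255 = 0
255 - 255 = 0
255 - 255 = 0
255 - 224 = 31
Wildcard: 0.0.0.31


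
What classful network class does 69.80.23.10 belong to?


First octet: 69
Binary: 01000101
0xxxxxxx -> Class A (1-126)
Class A, default mask 255.0.0.0 (/8)


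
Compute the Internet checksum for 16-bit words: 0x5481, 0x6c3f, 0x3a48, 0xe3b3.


Sum all words (with carry folding):
+ 0x5481 = 0x5481
+ 0x6c3f = 0xc0c0
+ 0x3a48 = 0xfb08
+ 0xe3b3 = 0xdebc
One's complement: ~0xdebc
Checksum = 0x2143


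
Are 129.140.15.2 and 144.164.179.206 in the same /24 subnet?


Mask: 255.255.255.0
129.140.15.2 AND mask = 129.140.15.0
144.164.179.206 AND mask = 144.164.179.0
No, different subnets (129.140.15.0 vs 144.164.179.0)


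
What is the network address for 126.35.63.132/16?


IP:   01111110.00100011.00111111.10000100
Mask: 11111111.11111111.00000000.00000000
AND operation:
Net:  01111110.00100011.00000000.00000000
Network: 126.35.0.0/16


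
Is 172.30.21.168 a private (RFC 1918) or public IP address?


RFC 1918 private ranges:
  10.0.0.0/8 (10.0.0.0 - 10.255.255.255)
  172.16.0.0/12 (172.16.0.0 - 172.31.255.255)
  192.168.0.0/16 (192.168.0.0 - 192.168.255.255)
Private (in 172.16.0.0/12)


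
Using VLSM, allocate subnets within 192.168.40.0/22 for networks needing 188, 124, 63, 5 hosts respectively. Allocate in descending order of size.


188 hosts -> /24 (254 usable): 192.168.40.0/24
124 hosts -> /25 (126 usable): 192.168.41.0/25
63 hosts -> /25 (126 usable): 192.168.41.128/25
5 hosts -> /29 (6 usable): 192.168.42.0/29
Allocation: 192.168.40.0/24 (188 hosts, 254 usable); 192.168.41.0/25 (124 hosts, 126 usable); 192.168.41.128/25 (63 hosts, 126 usable); 192.168.42.0/29 (5 hosts, 6 usable)


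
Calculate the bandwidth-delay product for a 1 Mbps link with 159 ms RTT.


BDP = bandwidth * RTT
= 1 Mbps * 159 ms
= 1 * 1e6 * 159 / 1000 bits
= 159000 bits
= 19875 bytes
= 19.4092 KB
BDP = 159000 bits (19875 bytes)


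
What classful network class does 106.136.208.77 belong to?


First octet: 106
Binary: 01101010
0xxxxxxx -> Class A (1-126)
Class A, default mask 255.0.0.0 (/8)


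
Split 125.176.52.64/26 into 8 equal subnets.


New prefix = 26 + 3 = 29
Each subnet has 8 addresses
  125.176.52.64/29
  125.176.52.72/29
  125.176.52.80/29
  125.176.52.88/29
  125.176.52.96/29
  125.176.52.104/29
  125.176.52.112/29
  125.176.52.120/29
Subnets: 125.176.52.64/29, 125.176.52.72/29, 125.176.52.80/29, 125.176.52.88/29, 125.176.52.96/29, 125.176.52.104/29, 125.176.52.112/29, 125.176.52.120/29


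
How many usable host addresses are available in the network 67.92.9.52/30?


Host bits = 32 - 30 = 2
Total addresses = 2^2 = 4
Usable = total - 2 (network and broadcast)
Usable hosts: 2


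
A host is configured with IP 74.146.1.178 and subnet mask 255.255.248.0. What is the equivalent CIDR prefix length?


Binary: 11111111.11111111.11111000.00000000
Count leading 1s
Prefix: /21


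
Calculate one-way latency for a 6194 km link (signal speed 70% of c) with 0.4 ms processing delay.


Speed = 0.7 * 3e5 km/s = 210000 km/s
Propagation delay = 6194 / 210000 = 0.0295 s = 29.4952 ms
Processing delay = 0.4 ms
Total one-way latency = 29.8952 ms


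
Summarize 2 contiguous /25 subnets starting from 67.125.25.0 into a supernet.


Original prefix: /25
Number of subnets: 2 = 2^1
New prefix = 25 - 1 = 24
Supernet: 67.125.25.0/24


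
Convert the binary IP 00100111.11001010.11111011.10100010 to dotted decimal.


00100111 = 39
11001010 = 202
11111011 = 251
10100010 = 162
IP: 39.202.251.162


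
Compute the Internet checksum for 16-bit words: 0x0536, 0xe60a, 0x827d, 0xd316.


Sum all words (with carry folding):
+ 0x0536 = 0x0536
+ 0xe60a = 0xeb40
+ 0x827d = 0x6dbe
+ 0xd316 = 0x40d5
One's complement: ~0x40d5
Checksum = 0xbf2a


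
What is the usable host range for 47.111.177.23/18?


Network: 47.111.128.0
Broadcast: 47.111.191.255
First usable = network + 1
Last usable = broadcast - 1
Range: 47.111.128.1 to 47.111.191.254


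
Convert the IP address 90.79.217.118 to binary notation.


90 = 01011010
79 = 01001111
217 = 11011001
118 = 01110110
Binary: 01011010.01001111.11011001.01110110


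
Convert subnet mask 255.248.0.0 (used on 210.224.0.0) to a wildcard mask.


Subnet mask: 255.248.0.0
Wildcard = 255.255.255.255 - subnet mask
255 - 255 = 0
255 - 248 = 7
255 - 0 = 255
255 - 0 = 255
Wildcard: 0.7.255.255


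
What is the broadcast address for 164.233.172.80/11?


Network: 164.224.0.0/11
Host bits = 21
Set all host bits to 1:
Broadcast: 164.255.255.255


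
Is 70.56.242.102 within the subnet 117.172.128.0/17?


Subnet network: 117.172.128.0
Test IP AND mask: 70.56.128.0
No, 70.56.242.102 is not in 117.172.128.0/17


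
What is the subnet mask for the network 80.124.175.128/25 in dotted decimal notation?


/25 means 25 network bits, 7 host bits
Binary: 11111111111111111111111110000000
Mask: 255.255.255.128


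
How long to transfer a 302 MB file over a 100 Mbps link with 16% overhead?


Effective throughput = 100 * (1 - 16/100) = 84 Mbps
File size in Mb = 302 * 8 = 2416 Mb
Time = 2416 / 84
Time = 28.7619 seconds


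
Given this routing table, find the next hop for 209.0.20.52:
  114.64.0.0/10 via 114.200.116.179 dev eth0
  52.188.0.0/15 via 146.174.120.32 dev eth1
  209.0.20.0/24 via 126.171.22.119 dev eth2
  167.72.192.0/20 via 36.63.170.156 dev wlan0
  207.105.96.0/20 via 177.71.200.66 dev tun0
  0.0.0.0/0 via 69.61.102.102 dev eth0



Longest prefix match for 209.0.20.52:
  /10 114.64.0.0: no
  /15 52.188.0.0: no
  /24 209.0.20.0: MATCH
  /20 167.72.192.0: no
  /20 207.105.96.0: no
  /0 0.0.0.0: MATCH
Selected: next-hop 126.171.22.119 via eth2 (matched /24)


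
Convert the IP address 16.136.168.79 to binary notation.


16 = 00010000
136 = 10001000
168 = 10101000
79 = 01001111
Binary: 00010000.10001000.10101000.01001111


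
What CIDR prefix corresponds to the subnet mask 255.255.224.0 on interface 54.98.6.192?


Binary: 11111111.11111111.11100000.00000000
Count leading 1s
Prefix: /19


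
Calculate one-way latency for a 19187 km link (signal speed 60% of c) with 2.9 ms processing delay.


Speed = 0.6 * 3e5 km/s = 180000 km/s
Propagation delay = 19187 / 180000 = 0.1066 s = 106.5944 ms
Processing delay = 2.9 ms
Total one-way latency = 109.4944 ms


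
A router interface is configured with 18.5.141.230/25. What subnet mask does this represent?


/25 means 25 network bits, 7 host bits
Binary: 11111111111111111111111110000000
Mask: 255.255.255.128


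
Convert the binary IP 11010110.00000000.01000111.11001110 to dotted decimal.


11010110 = 214
00000000 = 0
01000111 = 71
11001110 = 206
IP: 214.0.71.206


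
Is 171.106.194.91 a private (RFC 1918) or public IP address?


RFC 1918 private ranges:
  10.0.0.0/8 (10.0.0.0 - 10.255.255.255)
  172.16.0.0/12 (172.16.0.0 - 172.31.255.255)
  192.168.0.0/16 (192.168.0.0 - 192.168.255.255)
Public (not in any RFC 1918 range)


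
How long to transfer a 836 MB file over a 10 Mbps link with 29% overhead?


Effective throughput = 10 * (1 - 29/100) = 7.1 Mbps
File size in Mb = 836 * 8 = 6688 Mb
Time = 6688 / 7.1
Time = 941.9718 seconds


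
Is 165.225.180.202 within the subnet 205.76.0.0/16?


Subnet network: 205.76.0.0
Test IP AND mask: 165.225.0.0
No, 165.225.180.202 is not in 205.76.0.0/16


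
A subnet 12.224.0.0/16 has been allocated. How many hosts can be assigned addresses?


Host bits = 32 - 16 = 16
Total addresses = 2^16 = 65536
Usable = total - 2 (network and broadcast)
Usable hosts: 65534


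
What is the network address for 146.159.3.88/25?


IP:   10010010.10011111.00000011.01011000
Mask: 11111111.11111111.11111111.10000000
AND operation:
Net:  10010010.10011111.00000011.00000000
Network: 146.159.3.0/25


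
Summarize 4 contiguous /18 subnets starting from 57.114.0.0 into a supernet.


Original prefix: /18
Number of subnets: 4 = 2^2
New prefix = 18 - 2 = 16
Supernet: 57.114.0.0/16


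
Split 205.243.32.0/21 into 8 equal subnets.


New prefix = 21 + 3 = 24
Each subnet has 256 addresses
  205.243.32.0/24
  205.243.33.0/24
  205.243.34.0/24
  205.243.35.0/24
  205.243.36.0/24
  205.243.37.0/24
  205.243.38.0/24
  205.243.39.0/24
Subnets: 205.243.32.0/24, 205.243.33.0/24, 205.243.34.0/24, 205.243.35.0/24, 205.243.36.0/24, 205.243.37.0/24, 205.243.38.0/24, 205.243.39.0/24


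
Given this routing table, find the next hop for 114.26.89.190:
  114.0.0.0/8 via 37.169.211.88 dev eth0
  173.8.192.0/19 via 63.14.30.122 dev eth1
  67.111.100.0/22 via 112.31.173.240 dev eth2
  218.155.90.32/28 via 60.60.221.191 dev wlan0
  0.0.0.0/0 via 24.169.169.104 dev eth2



Longest prefix match for 114.26.89.190:
  /8 114.0.0.0: MATCH
  /19 173.8.192.0: no
  /22 67.111.100.0: no
  /28 218.155.90.32: no
  /0 0.0.0.0: MATCH
Selected: next-hop 37.169.211.88 via eth0 (matched /8)


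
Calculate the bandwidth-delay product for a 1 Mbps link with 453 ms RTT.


BDP = bandwidth * RTT
= 1 Mbps * 453 ms
= 1 * 1e6 * 453 / 1000 bits
= 453000 bits
= 56625 bytes
= 55.2979 KB
BDP = 453000 bits (56625 bytes)


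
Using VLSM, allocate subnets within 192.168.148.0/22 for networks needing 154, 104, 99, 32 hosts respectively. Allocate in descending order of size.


154 hosts -> /24 (254 usable): 192.168.148.0/24
104 hosts -> /25 (126 usable): 192.168.149.0/25
99 hosts -> /25 (126 usable): 192.168.149.128/25
32 hosts -> /26 (62 usable): 192.168.150.0/26
Allocation: 192.168.148.0/24 (154 hosts, 254 usable); 192.168.149.0/25 (104 hosts, 126 usable); 192.168.149.128/25 (99 hosts, 126 usable); 192.168.150.0/26 (32 hosts, 62 usable)


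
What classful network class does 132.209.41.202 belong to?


First octet: 132
Binary: 10000100
10xxxxxx -> Class B (128-191)
Class B, default mask 255.255.0.0 (/16)


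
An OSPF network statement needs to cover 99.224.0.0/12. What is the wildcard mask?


Subnet mask: 255.240.0.0
Wildcard = 255.255.255.255 - subnet mask
255 - 255 = 0
255 - 240 = 15
255 - 0 = 255
255 - 0 = 255
Wildcard: 0.15.255.255


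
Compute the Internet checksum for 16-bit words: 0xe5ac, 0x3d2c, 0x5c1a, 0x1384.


Sum all words (with carry folding):
+ 0xe5ac = 0xe5ac
+ 0x3d2c = 0x22d9
+ 0x5c1a = 0x7ef3
+ 0x1384 = 0x9277
One's complement: ~0x9277
Checksum = 0x6d88


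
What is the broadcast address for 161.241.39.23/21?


Network: 161.241.32.0/21
Host bits = 11
Set all host bits to 1:
Broadcast: 161.241.39.255


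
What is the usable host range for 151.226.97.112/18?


Network: 151.226.64.0
Broadcast: 151.226.127.255
First usable = network + 1
Last usable = broadcast - 1
Range: 151.226.64.1 to 151.226.127.254


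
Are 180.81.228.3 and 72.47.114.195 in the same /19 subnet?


Mask: 255.255.224.0
180.81.228.3 AND mask = 180.81.224.0
72.47.114.195 AND mask = 72.47.96.0
No, different subnets (180.81.224.0 vs 72.47.96.0)


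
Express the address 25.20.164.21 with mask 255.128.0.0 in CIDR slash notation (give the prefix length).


Binary: 11111111.10000000.00000000.00000000
Count leading 1s
Prefix: /9


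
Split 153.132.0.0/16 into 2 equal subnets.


New prefix = 16 + 1 = 17
Each subnet has 32768 addresses
  153.132.0.0/17
  153.132.128.0/17
Subnets: 153.132.0.0/17, 153.132.128.0/17


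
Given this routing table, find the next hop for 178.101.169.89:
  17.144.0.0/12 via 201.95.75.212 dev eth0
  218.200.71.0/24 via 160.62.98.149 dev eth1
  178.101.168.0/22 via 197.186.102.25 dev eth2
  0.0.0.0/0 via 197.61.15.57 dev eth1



Longest prefix match for 178.101.169.89:
  /12 17.144.0.0: no
  /24 218.200.71.0: no
  /22 178.101.168.0: MATCH
  /0 0.0.0.0: MATCH
Selected: next-hop 197.186.102.25 via eth2 (matched /22)


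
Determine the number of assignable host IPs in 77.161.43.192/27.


Host bits = 32 - 27 = 5
Total addresses = 2^5 = 32
Usable = total - 2 (network and broadcast)
Usable hosts: 30


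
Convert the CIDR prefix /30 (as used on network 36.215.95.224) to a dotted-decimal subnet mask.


/30 means 30 network bits, 2 host bits
Binary: 11111111111111111111111111111100
Mask: 255.255.255.252


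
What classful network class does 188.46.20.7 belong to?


First octet: 188
Binary: 10111100
10xxxxxx -> Class B (128-191)
Class B, default mask 255.255.0.0 (/16)


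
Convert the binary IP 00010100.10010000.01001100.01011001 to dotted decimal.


00010100 = 20
10010000 = 144
01001100 = 76
01011001 = 89
IP: 20.144.76.89


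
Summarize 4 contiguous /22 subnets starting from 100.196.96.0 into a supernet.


Original prefix: /22
Number of subnets: 4 = 2^2
New prefix = 22 - 2 = 20
Supernet: 100.196.96.0/20


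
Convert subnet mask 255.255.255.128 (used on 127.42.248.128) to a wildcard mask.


Subnet mask: 255.255.255.128
Wildcard = 255.255.255.255 - subnet mask
255 - 255 = 0
255 - 255 = 0
255 - 255 = 0
255 - 128 = 127
Wildcard: 0.0.0.127


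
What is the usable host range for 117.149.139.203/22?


Network: 117.149.136.0
Broadcast: 117.149.139.255
First usable = network + 1
Last usable = broadcast - 1
Range: 117.149.136.1 to 117.149.139.254


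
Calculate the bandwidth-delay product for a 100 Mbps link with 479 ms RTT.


BDP = bandwidth * RTT
= 100 Mbps * 479 ms
= 100 * 1e6 * 479 / 1000 bits
= 47900000 bits
= 5987500 bytes
= 5847.168 KB
BDP = 47900000 bits (5987500 bytes)


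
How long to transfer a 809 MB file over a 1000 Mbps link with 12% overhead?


Effective throughput = 1000 * (1 - 12/100) = 880 Mbps
File size in Mb = 809 * 8 = 6472 Mb
Time = 6472 / 880
Time = 7.3545 seconds


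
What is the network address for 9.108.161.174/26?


IP:   00001001.01101100.10100001.10101110
Mask: 11111111.11111111.11111111.11000000
AND operation:
Net:  00001001.01101100.10100001.10000000
Network: 9.108.161.128/26


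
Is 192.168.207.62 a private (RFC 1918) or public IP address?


RFC 1918 private ranges:
  10.0.0.0/8 (10.0.0.0 - 10.255.255.255)
  172.16.0.0/12 (172.16.0.0 - 172.31.255.255)
  192.168.0.0/16 (192.168.0.0 - 192.168.255.255)
Private (in 192.168.0.0/16)


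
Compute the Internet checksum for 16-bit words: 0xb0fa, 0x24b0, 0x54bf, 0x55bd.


Sum all words (with carry folding):
+ 0xb0fa = 0xb0fa
+ 0x24b0 = 0xd5aa
+ 0x54bf = 0x2a6a
+ 0x55bd = 0x8027
One's complement: ~0x8027
Checksum = 0x7fd8


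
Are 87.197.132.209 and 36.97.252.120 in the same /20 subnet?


Mask: 255.255.240.0
87.197.132.209 AND mask = 87.197.128.0
36.97.252.120 AND mask = 36.97.240.0
No, different subnets (87.197.128.0 vs 36.97.240.0)


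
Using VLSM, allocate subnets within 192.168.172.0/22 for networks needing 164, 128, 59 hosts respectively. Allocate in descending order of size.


164 hosts -> /24 (254 usable): 192.168.172.0/24
128 hosts -> /24 (254 usable): 192.168.173.0/24
59 hosts -> /26 (62 usable): 192.168.174.0/26
Allocation: 192.168.172.0/24 (164 hosts, 254 usable); 192.168.173.0/24 (128 hosts, 254 usable); 192.168.174.0/26 (59 hosts, 62 usable)


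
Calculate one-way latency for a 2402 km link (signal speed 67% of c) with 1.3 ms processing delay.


Speed = 0.67 * 3e5 km/s = 201000 km/s
Propagation delay = 2402 / 201000 = 0.012 s = 11.9502 ms
Processing delay = 1.3 ms
Total one-way latency = 13.2502 ms


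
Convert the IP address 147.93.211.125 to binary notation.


147 = 10010011
93 = 01011101
211 = 11010011
125 = 01111101
Binary: 10010011.01011101.11010011.01111101


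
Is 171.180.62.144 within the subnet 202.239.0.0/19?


Subnet network: 202.239.0.0
Test IP AND mask: 171.180.32.0
No, 171.180.62.144 is not in 202.239.0.0/19


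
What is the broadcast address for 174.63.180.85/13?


Network: 174.56.0.0/13
Host bits = 19
Set all host bits to 1:
Broadcast: 174.63.255.255


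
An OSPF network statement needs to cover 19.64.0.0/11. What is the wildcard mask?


Subnet mask: 255.224.0.0
Wildcard = 255.255.255.255 - subnet mask
255 - 255 = 0
255 - 224 = 31
255 - 0 = 255
255 - 0 = 255
Wildcard: 0.31.255.255


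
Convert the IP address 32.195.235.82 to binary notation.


32 = 00100000
195 = 11000011
235 = 11101011
82 = 01010010
Binary: 00100000.11000011.11101011.01010010


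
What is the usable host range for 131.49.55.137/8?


Network: 131.0.0.0
Broadcast: 131.255.255.255
First usable = network + 1
Last usable = broadcast - 1
Range: 131.0.0.1 to 131.255.255.254


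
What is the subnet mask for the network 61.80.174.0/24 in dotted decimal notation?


/24 means 24 network bits, 8 host bits
Binary: 11111111111111111111111100000000
Mask: 255.255.255.0


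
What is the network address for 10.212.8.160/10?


IP:   00001010.11010100.00001000.10100000
Mask: 11111111.11000000.00000000.00000000
AND operation:
Net:  00001010.11000000.00000000.00000000
Network: 10.192.0.0/10


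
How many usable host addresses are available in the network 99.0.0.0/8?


Host bits = 32 - 8 = 24
Total addresses = 2^24 = 16777216
Usable = total - 2 (network and broadcast)
Usable hosts: 16777214


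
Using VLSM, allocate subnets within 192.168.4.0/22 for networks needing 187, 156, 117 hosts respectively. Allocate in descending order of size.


187 hosts -> /24 (254 usable): 192.168.4.0/24
156 hosts -> /24 (254 usable): 192.168.5.0/24
117 hosts -> /25 (126 usable): 192.168.6.0/25
Allocation: 192.168.4.0/24 (187 hosts, 254 usable); 192.168.5.0/24 (156 hosts, 254 usable); 192.168.6.0/25 (117 hosts, 126 usable)


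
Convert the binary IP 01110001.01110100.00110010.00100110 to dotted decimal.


01110001 = 113
01110100 = 116
00110010 = 50
00100110 = 38
IP: 113.116.50.38


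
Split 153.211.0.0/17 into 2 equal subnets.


New prefix = 17 + 1 = 18
Each subnet has 16384 addresses
  153.211.0.0/18
  153.211.64.0/18
Subnets: 153.211.0.0/18, 153.211.64.0/18


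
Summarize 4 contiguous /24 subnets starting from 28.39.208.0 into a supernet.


Original prefix: /24
Number of subnets: 4 = 2^2
New prefix = 24 - 2 = 22
Supernet: 28.39.208.0/22


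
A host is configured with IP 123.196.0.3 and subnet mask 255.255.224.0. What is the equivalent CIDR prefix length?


Binary: 11111111.11111111.11100000.00000000
Count leading 1s
Prefix: /19


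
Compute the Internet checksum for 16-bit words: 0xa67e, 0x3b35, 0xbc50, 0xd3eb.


Sum all words (with carry folding):
+ 0xa67e = 0xa67e
+ 0x3b35 = 0xe1b3
+ 0xbc50 = 0x9e04
+ 0xd3eb = 0x71f0
One's complement: ~0x71f0
Checksum = 0x8e0f


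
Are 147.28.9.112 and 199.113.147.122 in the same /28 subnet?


Mask: 255.255.255.240
147.28.9.112 AND mask = 147.28.9.112
199.113.147.122 AND mask = 199.113.147.112
No, different subnets (147.28.9.112 vs 199.113.147.112)


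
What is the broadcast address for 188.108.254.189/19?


Network: 188.108.224.0/19
Host bits = 13
Set all host bits to 1:
Broadcast: 188.108.255.255


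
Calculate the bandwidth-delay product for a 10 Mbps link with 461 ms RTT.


BDP = bandwidth * RTT
= 10 Mbps * 461 ms
= 10 * 1e6 * 461 / 1000 bits
= 4610000 bits
= 576250 bytes
= 562.7441 KB
BDP = 4610000 bits (576250 bytes)


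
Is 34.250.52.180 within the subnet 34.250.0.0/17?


Subnet network: 34.250.0.0
Test IP AND mask: 34.250.0.0
Yes, 34.250.52.180 is in 34.250.0.0/17


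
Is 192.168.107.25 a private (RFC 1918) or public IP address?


RFC 1918 private ranges:
  10.0.0.0/8 (10.0.0.0 - 10.255.255.255)
  172.16.0.0/12 (172.16.0.0 - 172.31.255.255)
  192.168.0.0/16 (192.168.0.0 - 192.168.255.255)
Private (in 192.168.0.0/16)


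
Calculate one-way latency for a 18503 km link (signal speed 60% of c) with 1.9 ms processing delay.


Speed = 0.6 * 3e5 km/s = 180000 km/s
Propagation delay = 18503 / 180000 = 0.1028 s = 102.7944 ms
Processing delay = 1.9 ms
Total one-way latency = 104.6944 ms


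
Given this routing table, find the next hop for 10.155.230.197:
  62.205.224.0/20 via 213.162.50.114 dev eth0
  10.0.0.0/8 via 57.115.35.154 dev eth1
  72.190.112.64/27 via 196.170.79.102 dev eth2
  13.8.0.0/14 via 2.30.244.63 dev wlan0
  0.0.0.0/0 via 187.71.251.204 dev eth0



Longest prefix match for 10.155.230.197:
  /20 62.205.224.0: no
  /8 10.0.0.0: MATCH
  /27 72.190.112.64: no
  /14 13.8.0.0: no
  /0 0.0.0.0: MATCH
Selected: next-hop 57.115.35.154 via eth1 (matched /8)


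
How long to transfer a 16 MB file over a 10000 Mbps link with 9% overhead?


Effective throughput = 10000 * (1 - 9/100) = 9100 Mbps
File size in Mb = 16 * 8 = 128 Mb
Time = 128 / 9100
Time = 0.0141 seconds


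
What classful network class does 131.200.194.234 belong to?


First octet: 131
Binary: 10000011
10xxxxxx -> Class B (128-191)
Class B, default mask 255.255.0.0 (/16)


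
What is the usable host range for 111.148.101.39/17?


Network: 111.148.0.0
Broadcast: 111.148.127.255
First usable = network + 1
Last usable = broadcast - 1
Range: 111.148.0.1 to 111.148.127.254


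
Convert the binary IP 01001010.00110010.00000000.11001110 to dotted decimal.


01001010 = 74
00110010 = 50
00000000 = 0
11001110 = 206
IP: 74.50.0.206


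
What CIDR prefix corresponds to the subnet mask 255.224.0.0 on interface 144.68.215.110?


Binary: 11111111.11100000.00000000.00000000
Count leading 1s
Prefix: /11


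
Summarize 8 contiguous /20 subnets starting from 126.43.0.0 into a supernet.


Original prefix: /20
Number of subnets: 8 = 2^3
New prefix = 20 - 3 = 17
Supernet: 126.43.0.0/17
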